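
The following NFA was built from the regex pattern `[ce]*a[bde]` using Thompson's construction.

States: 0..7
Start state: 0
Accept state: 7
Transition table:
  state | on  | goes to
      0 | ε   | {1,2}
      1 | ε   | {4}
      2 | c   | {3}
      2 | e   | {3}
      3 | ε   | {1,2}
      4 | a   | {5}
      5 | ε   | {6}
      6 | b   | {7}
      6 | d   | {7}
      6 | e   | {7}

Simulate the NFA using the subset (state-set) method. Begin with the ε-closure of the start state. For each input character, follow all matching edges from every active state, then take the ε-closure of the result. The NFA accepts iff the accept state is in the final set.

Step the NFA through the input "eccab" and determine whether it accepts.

Answer: ACCEPT

Trace:
S₀ = ε-closure({0}) = {0,1,2,4}
'e' @ 1: {1,2,3,4}
'c' @ 2: {1,2,3,4}
'c' @ 3: {1,2,3,4}
'a' @ 4: {5,6}
'b' @ 5: {7}  ✓accept
end set {7} — state 7 in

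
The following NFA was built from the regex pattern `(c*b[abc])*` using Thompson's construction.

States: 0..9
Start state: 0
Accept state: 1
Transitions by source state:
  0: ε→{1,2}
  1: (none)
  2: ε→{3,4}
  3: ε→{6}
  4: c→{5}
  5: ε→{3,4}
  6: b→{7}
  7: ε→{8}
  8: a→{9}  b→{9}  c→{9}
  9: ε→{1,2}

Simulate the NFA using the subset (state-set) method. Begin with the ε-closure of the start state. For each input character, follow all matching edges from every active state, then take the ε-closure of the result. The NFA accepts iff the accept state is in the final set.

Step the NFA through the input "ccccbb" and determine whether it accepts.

Answer: ACCEPT

Derivation:
initial (ε-close {0}): {0,1,2,3,4,6}
'c' @ 1: {3,4,5,6}
'c' @ 2: {3,4,5,6}
'c' @ 3: {3,4,5,6}
'c' @ 4: {3,4,5,6}
'b' @ 5: {7,8}
'b' @ 6: {1,2,3,4,6,9}  ✓accept
final: {1,2,3,4,6,9}; accept 1 in set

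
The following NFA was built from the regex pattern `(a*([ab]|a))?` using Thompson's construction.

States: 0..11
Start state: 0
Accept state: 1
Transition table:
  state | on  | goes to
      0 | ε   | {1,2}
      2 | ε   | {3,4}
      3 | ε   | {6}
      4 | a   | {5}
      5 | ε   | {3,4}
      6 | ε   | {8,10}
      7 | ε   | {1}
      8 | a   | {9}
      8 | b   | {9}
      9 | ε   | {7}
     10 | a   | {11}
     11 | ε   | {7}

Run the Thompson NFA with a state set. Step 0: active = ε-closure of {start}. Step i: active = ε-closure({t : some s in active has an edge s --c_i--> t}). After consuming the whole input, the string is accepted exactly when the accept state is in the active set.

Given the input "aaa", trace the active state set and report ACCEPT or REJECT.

start: ε-closure({0}) = {0,1,2,3,4,6,8,10}
'a' @ 1: {1,3,4,5,6,7,8,9,10,11}  ✓accept
'a' @ 2: {1,3,4,5,6,7,8,9,10,11}  ✓accept
'a' @ 3: {1,3,4,5,6,7,8,9,10,11}  ✓accept
end set {1,3,4,5,6,7,8,9,10,11} — state 1 in

Answer: ACCEPT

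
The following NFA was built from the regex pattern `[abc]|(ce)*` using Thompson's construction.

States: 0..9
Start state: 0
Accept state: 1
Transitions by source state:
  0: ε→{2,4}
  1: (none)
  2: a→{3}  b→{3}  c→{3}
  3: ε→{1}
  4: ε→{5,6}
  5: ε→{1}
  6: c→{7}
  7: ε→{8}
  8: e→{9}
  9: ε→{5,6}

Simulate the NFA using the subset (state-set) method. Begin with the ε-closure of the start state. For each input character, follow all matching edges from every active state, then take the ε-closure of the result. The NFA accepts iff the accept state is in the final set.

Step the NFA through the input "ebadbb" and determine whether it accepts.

Answer: REJECT

Trace:
start: ε-closure({0}) = {0,1,2,4,5,6}
'e' @ 1: {}  — dead — no transitions
rest 'badbb' ignored (set empty)
final: {}; accept 1 not in set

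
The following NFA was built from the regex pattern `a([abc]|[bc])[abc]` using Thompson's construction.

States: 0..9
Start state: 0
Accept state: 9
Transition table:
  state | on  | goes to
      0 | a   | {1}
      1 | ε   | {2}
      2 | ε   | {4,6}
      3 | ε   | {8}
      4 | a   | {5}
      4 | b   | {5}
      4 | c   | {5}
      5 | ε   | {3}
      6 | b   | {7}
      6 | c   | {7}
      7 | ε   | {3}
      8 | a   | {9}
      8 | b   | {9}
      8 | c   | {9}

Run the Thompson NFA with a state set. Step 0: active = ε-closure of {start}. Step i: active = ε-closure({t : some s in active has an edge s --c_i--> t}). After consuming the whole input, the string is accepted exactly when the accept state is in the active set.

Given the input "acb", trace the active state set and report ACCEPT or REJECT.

Answer: ACCEPT

Steps:
initial (ε-close {0}): {0}
'a' @ 1: {1,2,4,6}
'c' @ 2: {3,5,7,8}
'b' @ 3: {9}  [accepting]
end set {9} — state 9 in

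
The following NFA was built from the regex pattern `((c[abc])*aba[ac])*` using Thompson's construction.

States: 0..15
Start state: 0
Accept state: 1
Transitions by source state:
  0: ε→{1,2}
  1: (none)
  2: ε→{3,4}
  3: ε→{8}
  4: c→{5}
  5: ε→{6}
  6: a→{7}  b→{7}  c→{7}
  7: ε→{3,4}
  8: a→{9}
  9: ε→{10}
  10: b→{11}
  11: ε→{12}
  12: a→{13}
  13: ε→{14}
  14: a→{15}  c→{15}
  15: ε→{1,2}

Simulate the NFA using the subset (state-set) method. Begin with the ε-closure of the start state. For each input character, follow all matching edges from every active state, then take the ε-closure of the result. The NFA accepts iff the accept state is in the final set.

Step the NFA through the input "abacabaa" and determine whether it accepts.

Answer: ACCEPT

Derivation:
initial (ε-close {0}): {0,1,2,3,4,8}
'a' @ 1: {9,10}
'b' @ 2: {11,12}
'a' @ 3: {13,14}
'c' @ 4: {1,2,3,4,8,15}  [accepting]
'a' @ 5: {9,10}
'b' @ 6: {11,12}
'a' @ 7: {13,14}
'a' @ 8: {1,2,3,4,8,15}  [accepting]
after full input: {1,2,3,4,8,15}  (accept=1 in)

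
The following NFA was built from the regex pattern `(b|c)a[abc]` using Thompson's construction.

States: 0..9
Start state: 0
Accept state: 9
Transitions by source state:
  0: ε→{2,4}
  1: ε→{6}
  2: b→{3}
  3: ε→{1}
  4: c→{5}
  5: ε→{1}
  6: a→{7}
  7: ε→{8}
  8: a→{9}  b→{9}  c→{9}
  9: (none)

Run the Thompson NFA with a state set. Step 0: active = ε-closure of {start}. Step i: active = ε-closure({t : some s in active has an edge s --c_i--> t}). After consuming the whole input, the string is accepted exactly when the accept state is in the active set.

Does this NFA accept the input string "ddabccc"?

S₀ = ε-closure({0}) = {0,2,4}
'd' @ 1: {}  — dead — no transitions
rest 'dabccc' ignored (set empty)
after full input: {}  (accept=9 not in)

Answer: REJECT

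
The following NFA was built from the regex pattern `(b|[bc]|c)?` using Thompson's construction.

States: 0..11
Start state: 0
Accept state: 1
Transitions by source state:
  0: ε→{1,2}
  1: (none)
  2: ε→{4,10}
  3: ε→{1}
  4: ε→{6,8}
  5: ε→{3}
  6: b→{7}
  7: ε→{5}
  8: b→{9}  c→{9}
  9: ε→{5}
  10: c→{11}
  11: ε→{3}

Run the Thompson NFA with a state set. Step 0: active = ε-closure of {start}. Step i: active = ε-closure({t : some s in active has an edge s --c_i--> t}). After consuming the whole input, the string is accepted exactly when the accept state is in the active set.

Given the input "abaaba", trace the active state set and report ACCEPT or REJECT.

Answer: REJECT

Steps:
S₀ = ε-closure({0}) = {0,1,2,4,6,8,10}
'a' @ 1: {}  — no active states
rest 'baaba' ignored (set empty)
after full input: {}  (accept=1 not in)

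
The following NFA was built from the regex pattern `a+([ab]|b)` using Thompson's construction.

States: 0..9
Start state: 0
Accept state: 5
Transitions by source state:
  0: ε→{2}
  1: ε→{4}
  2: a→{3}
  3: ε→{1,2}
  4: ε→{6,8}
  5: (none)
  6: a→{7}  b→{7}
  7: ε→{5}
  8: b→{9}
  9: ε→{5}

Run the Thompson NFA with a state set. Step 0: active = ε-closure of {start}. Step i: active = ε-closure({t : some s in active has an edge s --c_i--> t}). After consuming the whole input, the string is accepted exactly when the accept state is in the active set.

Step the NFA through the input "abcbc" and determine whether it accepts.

Answer: REJECT

Trace:
S₀ = ε-closure({0}) = {0,2}
'a' @ 1: {1,2,3,4,6,8}
'b' @ 2: {5,7,9}  [accepting]
'c' @ 3: {}  — no active states
rest 'bc' ignored (set empty)
final: {}; accept 5 not in set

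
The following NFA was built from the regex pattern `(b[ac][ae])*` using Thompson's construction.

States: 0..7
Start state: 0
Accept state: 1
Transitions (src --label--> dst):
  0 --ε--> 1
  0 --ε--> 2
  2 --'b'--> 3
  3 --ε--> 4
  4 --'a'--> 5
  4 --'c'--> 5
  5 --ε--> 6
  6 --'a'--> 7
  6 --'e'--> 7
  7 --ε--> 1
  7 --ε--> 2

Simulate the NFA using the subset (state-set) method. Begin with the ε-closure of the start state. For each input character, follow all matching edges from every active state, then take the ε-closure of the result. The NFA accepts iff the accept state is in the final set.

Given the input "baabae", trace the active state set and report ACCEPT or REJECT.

start: ε-closure({0}) = {0,1,2}
'b' @ 1: {3,4}
'a' @ 2: {5,6}
'a' @ 3: {1,2,7}  (accept∈set)
'b' @ 4: {3,4}
'a' @ 5: {5,6}
'e' @ 6: {1,2,7}  (accept∈set)
after full input: {1,2,7}  (accept=1 in)

Answer: ACCEPT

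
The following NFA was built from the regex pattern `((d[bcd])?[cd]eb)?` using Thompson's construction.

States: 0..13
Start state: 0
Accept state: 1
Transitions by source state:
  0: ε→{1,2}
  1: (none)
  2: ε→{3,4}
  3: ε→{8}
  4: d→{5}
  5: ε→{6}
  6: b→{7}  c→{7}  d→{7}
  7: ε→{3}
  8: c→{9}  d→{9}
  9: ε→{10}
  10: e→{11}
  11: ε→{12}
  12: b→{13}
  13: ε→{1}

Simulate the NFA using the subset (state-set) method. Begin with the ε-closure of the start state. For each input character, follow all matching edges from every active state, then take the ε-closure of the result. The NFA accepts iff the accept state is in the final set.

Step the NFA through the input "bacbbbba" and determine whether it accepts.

Answer: REJECT

Trace:
S₀ = ε-closure({0}) = {0,1,2,3,4,8}
'b' @ 1: {}  — no active states
rest 'acbbbba' ignored (set empty)
after full input: {}  (accept=1 not in)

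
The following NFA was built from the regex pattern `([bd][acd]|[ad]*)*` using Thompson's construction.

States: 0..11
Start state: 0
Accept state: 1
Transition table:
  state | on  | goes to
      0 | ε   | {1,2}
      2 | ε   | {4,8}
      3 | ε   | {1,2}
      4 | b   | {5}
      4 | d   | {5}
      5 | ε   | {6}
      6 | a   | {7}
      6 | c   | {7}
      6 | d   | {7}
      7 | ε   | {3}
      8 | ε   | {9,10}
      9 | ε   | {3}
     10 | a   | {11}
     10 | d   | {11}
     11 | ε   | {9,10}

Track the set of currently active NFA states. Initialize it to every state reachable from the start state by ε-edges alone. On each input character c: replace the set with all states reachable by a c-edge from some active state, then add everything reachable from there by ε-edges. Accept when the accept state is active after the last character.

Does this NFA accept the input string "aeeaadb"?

start: ε-closure({0}) = {0,1,2,3,4,8,9,10}
'a' @ 1: {1,2,3,4,8,9,10,11}  [accepting]
'e' @ 2: {}  — dead — no transitions
rest 'eaadb' ignored (set empty)
after full input: {}  (accept=1 not in)

Answer: REJECT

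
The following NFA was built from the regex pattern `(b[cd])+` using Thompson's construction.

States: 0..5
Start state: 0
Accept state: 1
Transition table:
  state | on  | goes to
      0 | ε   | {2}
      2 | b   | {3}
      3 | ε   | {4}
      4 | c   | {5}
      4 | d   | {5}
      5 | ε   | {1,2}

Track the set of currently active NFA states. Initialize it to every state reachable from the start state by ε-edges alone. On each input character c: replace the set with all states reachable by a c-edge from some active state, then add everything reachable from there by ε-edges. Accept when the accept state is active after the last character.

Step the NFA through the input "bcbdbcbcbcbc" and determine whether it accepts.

Answer: ACCEPT

Trace:
initial (ε-close {0}): {0,2}
'b' @ 1: {3,4}
'c' @ 2: {1,2,5}  [accepting]
'b' @ 3: {3,4}
'd' @ 4: {1,2,5}  [accepting]
'b' @ 5: {3,4}
'c' @ 6: {1,2,5}  [accepting]
'b' @ 7: {3,4}
'c' @ 8: {1,2,5}  [accepting]
'b' @ 9: {3,4}
'c' @ 10: {1,2,5}  [accepting]
'b' @ 11: {3,4}
'c' @ 12: {1,2,5}  [accepting]
end set {1,2,5} — state 1 in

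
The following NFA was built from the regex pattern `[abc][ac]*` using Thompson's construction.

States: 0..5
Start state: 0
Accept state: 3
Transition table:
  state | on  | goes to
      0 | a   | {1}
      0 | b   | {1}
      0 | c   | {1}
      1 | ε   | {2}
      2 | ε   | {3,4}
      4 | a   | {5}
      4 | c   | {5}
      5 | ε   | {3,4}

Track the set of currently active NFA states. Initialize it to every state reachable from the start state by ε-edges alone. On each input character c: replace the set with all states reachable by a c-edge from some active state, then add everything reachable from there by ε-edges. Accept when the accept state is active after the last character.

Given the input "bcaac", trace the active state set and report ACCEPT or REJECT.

Answer: ACCEPT

Steps:
S₀ = ε-closure({0}) = {0}
'b' @ 1: {1,2,3,4}  ✓accept
'c' @ 2: {3,4,5}  ✓accept
'a' @ 3: {3,4,5}  ✓accept
'a' @ 4: {3,4,5}  ✓accept
'c' @ 5: {3,4,5}  ✓accept
after full input: {3,4,5}  (accept=3 in)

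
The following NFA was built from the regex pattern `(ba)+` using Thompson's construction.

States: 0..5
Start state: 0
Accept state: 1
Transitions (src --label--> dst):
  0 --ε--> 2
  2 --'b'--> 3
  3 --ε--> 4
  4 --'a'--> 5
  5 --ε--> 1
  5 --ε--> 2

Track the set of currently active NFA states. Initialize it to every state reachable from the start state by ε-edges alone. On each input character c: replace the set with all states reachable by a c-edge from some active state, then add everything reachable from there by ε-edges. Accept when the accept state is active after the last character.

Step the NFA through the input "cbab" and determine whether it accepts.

Answer: REJECT

Steps:
initial (ε-close {0}): {0,2}
'c' @ 1: {}  — state set empty
rest 'bab' ignored (set empty)
end set {} — state 1 not in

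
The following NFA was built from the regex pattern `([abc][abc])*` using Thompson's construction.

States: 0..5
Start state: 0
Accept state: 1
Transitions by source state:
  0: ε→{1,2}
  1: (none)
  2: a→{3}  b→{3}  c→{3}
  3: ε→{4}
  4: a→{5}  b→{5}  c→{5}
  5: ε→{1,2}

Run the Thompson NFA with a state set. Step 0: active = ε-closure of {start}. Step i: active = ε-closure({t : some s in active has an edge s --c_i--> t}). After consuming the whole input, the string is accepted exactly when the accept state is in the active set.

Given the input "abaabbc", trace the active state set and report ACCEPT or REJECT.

Answer: REJECT

Derivation:
start: ε-closure({0}) = {0,1,2}
'a' @ 1: {3,4}
'b' @ 2: {1,2,5}  [accepting]
'a' @ 3: {3,4}
'a' @ 4: {1,2,5}  [accepting]
'b' @ 5: {3,4}
'b' @ 6: {1,2,5}  [accepting]
'c' @ 7: {3,4}
after full input: {3,4}  (accept=1 not in)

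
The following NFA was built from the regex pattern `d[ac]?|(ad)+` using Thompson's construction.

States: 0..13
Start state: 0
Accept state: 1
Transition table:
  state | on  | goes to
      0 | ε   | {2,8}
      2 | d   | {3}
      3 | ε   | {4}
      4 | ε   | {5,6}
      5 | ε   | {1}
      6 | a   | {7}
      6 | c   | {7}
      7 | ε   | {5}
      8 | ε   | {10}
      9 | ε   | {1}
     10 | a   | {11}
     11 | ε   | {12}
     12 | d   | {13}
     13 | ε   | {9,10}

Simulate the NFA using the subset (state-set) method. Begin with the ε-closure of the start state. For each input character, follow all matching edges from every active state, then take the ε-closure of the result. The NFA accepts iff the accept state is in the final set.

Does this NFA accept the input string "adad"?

Answer: ACCEPT

Steps:
initial (ε-close {0}): {0,2,8,10}
'a' @ 1: {11,12}
'd' @ 2: {1,9,10,13}  [accepting]
'a' @ 3: {11,12}
'd' @ 4: {1,9,10,13}  [accepting]
end set {1,9,10,13} — state 1 in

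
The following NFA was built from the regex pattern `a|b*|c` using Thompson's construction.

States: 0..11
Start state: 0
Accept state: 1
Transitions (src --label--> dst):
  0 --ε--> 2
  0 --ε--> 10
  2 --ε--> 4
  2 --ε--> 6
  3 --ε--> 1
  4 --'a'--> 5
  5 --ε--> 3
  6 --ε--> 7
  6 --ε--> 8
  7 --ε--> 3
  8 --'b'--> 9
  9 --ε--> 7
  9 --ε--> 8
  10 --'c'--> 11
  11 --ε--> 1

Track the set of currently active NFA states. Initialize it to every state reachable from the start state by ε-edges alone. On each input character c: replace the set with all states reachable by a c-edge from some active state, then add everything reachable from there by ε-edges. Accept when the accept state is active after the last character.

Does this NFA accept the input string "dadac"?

Answer: REJECT

Steps:
initial (ε-close {0}): {0,1,2,3,4,6,7,8,10}
'd' @ 1: {}  — state set empty
rest 'adac' ignored (set empty)
end set {} — state 1 not in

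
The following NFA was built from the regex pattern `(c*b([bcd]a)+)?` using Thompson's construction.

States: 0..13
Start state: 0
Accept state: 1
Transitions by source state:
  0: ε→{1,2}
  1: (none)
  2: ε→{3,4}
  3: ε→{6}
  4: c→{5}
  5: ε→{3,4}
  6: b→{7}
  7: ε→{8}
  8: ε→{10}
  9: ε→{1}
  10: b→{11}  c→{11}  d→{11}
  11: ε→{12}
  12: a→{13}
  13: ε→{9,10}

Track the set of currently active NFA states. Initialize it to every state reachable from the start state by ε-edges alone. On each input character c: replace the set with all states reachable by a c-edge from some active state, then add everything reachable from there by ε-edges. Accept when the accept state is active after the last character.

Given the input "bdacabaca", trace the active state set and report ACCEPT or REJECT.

initial (ε-close {0}): {0,1,2,3,4,6}
'b' @ 1: {7,8,10}
'd' @ 2: {11,12}
'a' @ 3: {1,9,10,13}  ✓accept
'c' @ 4: {11,12}
'a' @ 5: {1,9,10,13}  ✓accept
'b' @ 6: {11,12}
'a' @ 7: {1,9,10,13}  ✓accept
'c' @ 8: {11,12}
'a' @ 9: {1,9,10,13}  ✓accept
final: {1,9,10,13}; accept 1 in set

Answer: ACCEPT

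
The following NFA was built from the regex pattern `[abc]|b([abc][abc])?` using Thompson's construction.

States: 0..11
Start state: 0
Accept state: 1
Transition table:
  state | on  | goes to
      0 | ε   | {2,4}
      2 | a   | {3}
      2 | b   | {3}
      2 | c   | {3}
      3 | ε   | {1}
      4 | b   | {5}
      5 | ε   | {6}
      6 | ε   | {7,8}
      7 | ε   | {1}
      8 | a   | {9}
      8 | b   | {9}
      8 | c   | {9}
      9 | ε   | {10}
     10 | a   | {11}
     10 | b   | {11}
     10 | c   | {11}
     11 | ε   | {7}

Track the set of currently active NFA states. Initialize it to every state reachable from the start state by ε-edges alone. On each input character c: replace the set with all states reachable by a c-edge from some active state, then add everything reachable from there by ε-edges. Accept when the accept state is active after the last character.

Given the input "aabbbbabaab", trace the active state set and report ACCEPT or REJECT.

S₀ = ε-closure({0}) = {0,2,4}
'a' @ 1: {1,3}  [accepting]
'a' @ 2: {}  — state set empty
rest 'bbbbabaab' ignored (set empty)
after full input: {}  (accept=1 not in)

Answer: REJECT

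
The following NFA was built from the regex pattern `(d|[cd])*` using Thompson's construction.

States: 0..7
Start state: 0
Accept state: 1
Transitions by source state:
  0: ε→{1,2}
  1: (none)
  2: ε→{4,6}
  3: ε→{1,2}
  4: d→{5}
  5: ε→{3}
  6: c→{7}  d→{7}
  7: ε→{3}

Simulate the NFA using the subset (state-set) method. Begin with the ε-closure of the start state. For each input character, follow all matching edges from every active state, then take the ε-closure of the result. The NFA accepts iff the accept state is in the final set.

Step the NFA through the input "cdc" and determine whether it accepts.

start: ε-closure({0}) = {0,1,2,4,6}
'c' @ 1: {1,2,3,4,6,7}  ✓accept
'd' @ 2: {1,2,3,4,5,6,7}  ✓accept
'c' @ 3: {1,2,3,4,6,7}  ✓accept
final: {1,2,3,4,6,7}; accept 1 in set

Answer: ACCEPT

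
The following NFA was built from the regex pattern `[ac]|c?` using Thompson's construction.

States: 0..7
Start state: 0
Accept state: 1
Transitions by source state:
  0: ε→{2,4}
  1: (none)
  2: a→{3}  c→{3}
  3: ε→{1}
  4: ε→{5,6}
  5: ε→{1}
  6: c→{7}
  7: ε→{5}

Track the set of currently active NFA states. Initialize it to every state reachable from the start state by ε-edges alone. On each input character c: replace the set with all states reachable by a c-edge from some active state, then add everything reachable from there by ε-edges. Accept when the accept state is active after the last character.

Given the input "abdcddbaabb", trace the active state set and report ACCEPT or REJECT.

Answer: REJECT

Steps:
start: ε-closure({0}) = {0,1,2,4,5,6}
'a' @ 1: {1,3}  ✓accept
'b' @ 2: {}  — no active states
rest 'dcddbaabb' ignored (set empty)
final: {}; accept 1 not in set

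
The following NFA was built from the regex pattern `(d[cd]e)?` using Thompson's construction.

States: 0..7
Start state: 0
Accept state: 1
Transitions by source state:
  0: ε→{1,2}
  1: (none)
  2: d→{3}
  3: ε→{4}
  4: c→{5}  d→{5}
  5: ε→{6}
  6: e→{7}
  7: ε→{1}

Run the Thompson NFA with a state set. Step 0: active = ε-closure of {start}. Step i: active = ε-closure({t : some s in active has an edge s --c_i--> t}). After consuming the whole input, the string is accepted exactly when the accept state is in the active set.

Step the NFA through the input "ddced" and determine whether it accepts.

Answer: REJECT

Trace:
initial (ε-close {0}): {0,1,2}
'd' @ 1: {3,4}
'd' @ 2: {5,6}
'c' @ 3: {}  — dead — no transitions
rest 'ed' ignored (set empty)
final: {}; accept 1 not in set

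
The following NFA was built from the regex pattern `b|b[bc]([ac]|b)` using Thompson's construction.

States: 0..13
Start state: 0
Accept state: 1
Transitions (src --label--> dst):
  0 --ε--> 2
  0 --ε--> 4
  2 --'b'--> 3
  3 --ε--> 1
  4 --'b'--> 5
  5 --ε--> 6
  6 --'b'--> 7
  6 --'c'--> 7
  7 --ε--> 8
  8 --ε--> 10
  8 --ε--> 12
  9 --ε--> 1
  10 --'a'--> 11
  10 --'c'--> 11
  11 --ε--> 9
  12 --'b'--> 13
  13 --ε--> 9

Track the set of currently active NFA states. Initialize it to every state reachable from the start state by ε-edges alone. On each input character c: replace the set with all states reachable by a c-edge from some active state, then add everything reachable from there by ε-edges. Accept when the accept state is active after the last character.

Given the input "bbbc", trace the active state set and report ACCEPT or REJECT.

Answer: REJECT

Steps:
initial (ε-close {0}): {0,2,4}
'b' @ 1: {1,3,5,6}  (accept∈set)
'b' @ 2: {7,8,10,12}
'b' @ 3: {1,9,13}  (accept∈set)
'c' @ 4: {}  — state set empty
end set {} — state 1 not in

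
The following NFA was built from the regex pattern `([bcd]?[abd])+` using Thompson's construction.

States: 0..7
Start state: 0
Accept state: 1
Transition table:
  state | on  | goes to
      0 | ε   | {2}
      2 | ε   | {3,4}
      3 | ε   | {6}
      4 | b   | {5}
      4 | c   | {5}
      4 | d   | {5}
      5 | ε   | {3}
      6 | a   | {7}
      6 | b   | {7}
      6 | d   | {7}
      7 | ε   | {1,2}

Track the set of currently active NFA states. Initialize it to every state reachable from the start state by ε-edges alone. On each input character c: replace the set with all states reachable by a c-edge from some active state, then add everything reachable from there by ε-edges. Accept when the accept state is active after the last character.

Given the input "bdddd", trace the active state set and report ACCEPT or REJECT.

S₀ = ε-closure({0}) = {0,2,3,4,6}
'b' @ 1: {1,2,3,4,5,6,7}  [accepting]
'd' @ 2: {1,2,3,4,5,6,7}  [accepting]
'd' @ 3: {1,2,3,4,5,6,7}  [accepting]
'd' @ 4: {1,2,3,4,5,6,7}  [accepting]
'd' @ 5: {1,2,3,4,5,6,7}  [accepting]
final: {1,2,3,4,5,6,7}; accept 1 in set

Answer: ACCEPT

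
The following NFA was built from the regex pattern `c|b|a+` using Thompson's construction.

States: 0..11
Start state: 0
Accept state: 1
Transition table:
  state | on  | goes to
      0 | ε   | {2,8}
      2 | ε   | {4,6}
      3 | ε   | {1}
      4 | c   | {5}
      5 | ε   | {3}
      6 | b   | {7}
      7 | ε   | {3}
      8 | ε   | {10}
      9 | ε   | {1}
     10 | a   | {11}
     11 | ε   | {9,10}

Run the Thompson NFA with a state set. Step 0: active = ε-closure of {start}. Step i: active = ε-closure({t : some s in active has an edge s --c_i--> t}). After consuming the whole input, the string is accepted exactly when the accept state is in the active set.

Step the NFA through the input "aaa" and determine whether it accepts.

start: ε-closure({0}) = {0,2,4,6,8,10}
'a' @ 1: {1,9,10,11}  [accepting]
'a' @ 2: {1,9,10,11}  [accepting]
'a' @ 3: {1,9,10,11}  [accepting]
after full input: {1,9,10,11}  (accept=1 in)

Answer: ACCEPT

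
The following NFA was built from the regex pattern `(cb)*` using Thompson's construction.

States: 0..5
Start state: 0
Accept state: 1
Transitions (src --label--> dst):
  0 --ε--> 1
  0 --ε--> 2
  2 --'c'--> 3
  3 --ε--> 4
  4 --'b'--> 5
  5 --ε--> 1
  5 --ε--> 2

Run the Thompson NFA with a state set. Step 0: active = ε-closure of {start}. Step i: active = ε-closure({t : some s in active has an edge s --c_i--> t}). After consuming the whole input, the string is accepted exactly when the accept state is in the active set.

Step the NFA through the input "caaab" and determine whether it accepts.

S₀ = ε-closure({0}) = {0,1,2}
'c' @ 1: {3,4}
'a' @ 2: {}  — state set empty
rest 'aab' ignored (set empty)
final: {}; accept 1 not in set

Answer: REJECT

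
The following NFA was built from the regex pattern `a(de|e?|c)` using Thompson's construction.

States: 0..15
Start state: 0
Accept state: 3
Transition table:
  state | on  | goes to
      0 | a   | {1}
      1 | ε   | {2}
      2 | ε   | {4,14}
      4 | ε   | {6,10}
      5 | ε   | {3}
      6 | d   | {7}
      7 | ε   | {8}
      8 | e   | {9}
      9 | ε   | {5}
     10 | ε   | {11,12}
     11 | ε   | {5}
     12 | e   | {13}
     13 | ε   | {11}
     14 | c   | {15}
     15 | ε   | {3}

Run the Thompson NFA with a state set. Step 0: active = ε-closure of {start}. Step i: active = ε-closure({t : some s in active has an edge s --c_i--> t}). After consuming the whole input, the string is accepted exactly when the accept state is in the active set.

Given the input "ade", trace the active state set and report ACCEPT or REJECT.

initial (ε-close {0}): {0}
'a' @ 1: {1,2,3,4,5,6,10,11,12,14}  ✓accept
'd' @ 2: {7,8}
'e' @ 3: {3,5,9}  ✓accept
final: {3,5,9}; accept 3 in set

Answer: ACCEPT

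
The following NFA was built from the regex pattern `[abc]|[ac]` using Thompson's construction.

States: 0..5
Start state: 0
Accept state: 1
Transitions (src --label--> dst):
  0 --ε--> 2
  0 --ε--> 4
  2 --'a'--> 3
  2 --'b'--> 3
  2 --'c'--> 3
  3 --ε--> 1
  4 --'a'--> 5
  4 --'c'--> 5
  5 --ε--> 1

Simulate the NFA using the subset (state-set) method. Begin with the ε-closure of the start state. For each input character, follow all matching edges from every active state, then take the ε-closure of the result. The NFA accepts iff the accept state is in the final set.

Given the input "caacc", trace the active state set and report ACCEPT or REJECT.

S₀ = ε-closure({0}) = {0,2,4}
'c' @ 1: {1,3,5}  (accept∈set)
'a' @ 2: {}  — dead — no transitions
rest 'acc' ignored (set empty)
final: {}; accept 1 not in set

Answer: REJECT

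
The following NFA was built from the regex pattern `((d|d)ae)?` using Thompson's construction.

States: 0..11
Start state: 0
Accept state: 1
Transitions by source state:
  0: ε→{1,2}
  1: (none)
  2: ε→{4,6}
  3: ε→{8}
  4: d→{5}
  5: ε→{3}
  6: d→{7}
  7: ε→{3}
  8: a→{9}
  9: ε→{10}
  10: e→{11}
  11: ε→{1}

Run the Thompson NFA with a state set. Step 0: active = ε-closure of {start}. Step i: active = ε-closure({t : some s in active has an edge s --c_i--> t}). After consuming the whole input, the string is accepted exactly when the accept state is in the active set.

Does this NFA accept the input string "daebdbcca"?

Answer: REJECT

Derivation:
start: ε-closure({0}) = {0,1,2,4,6}
'd' @ 1: {3,5,7,8}
'a' @ 2: {9,10}
'e' @ 3: {1,11}  (accept∈set)
'b' @ 4: {}  — dead — no transitions
rest 'dbcca' ignored (set empty)
after full input: {}  (accept=1 not in)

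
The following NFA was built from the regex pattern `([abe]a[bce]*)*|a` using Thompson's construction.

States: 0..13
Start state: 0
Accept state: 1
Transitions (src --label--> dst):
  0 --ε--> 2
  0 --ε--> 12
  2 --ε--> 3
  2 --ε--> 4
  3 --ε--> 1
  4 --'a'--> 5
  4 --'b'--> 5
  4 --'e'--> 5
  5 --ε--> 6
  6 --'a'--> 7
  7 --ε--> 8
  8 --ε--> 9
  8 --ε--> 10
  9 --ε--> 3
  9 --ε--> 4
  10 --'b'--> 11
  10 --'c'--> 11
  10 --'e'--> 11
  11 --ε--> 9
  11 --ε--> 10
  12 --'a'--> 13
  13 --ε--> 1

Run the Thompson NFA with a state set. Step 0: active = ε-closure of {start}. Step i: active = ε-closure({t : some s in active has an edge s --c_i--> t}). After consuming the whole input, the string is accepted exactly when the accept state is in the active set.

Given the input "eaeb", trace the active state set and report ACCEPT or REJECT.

Answer: ACCEPT

Steps:
S₀ = ε-closure({0}) = {0,1,2,3,4,12}
'e' @ 1: {5,6}
'a' @ 2: {1,3,4,7,8,9,10}  (accept∈set)
'e' @ 3: {1,3,4,5,6,9,10,11}  (accept∈set)
'b' @ 4: {1,3,4,5,6,9,10,11}  (accept∈set)
final: {1,3,4,5,6,9,10,11}; accept 1 in set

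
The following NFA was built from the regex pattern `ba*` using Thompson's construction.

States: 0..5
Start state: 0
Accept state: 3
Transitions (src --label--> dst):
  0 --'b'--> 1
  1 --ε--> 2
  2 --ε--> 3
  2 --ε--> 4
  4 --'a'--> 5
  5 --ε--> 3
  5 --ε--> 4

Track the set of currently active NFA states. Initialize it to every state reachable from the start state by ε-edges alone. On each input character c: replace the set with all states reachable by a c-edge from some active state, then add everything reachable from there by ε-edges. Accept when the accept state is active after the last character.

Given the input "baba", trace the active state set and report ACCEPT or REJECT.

Answer: REJECT

Derivation:
S₀ = ε-closure({0}) = {0}
'b' @ 1: {1,2,3,4}  (accept∈set)
'a' @ 2: {3,4,5}  (accept∈set)
'b' @ 3: {}  — state set empty
rest 'a' ignored (set empty)
final: {}; accept 3 not in set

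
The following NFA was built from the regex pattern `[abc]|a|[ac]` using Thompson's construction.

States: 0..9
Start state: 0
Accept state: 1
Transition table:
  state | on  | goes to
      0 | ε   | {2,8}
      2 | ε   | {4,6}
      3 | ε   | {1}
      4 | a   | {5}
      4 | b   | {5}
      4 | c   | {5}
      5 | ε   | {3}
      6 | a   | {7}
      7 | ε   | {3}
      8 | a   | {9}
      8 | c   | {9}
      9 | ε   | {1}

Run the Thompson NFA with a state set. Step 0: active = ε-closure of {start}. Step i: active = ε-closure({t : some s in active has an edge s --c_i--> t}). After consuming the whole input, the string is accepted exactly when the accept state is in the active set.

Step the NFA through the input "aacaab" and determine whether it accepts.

S₀ = ε-closure({0}) = {0,2,4,6,8}
'a' @ 1: {1,3,5,7,9}  (accept∈set)
'a' @ 2: {}  — no active states
rest 'caab' ignored (set empty)
final: {}; accept 1 not in set

Answer: REJECT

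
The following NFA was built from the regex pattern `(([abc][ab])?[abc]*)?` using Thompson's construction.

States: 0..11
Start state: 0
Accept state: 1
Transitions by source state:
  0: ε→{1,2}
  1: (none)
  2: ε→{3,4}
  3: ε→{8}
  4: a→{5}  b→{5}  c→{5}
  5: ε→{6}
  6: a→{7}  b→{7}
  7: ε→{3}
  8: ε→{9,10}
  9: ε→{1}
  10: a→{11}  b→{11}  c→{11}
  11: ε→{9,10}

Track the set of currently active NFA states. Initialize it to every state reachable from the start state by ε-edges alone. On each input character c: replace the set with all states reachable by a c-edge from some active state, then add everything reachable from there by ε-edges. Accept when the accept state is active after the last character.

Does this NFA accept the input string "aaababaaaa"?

start: ε-closure({0}) = {0,1,2,3,4,8,9,10}
'a' @ 1: {1,5,6,9,10,11}  ✓accept
'a' @ 2: {1,3,7,8,9,10,11}  ✓accept
'a' @ 3: {1,9,10,11}  ✓accept
'b' @ 4: {1,9,10,11}  ✓accept
'a' @ 5: {1,9,10,11}  ✓accept
'b' @ 6: {1,9,10,11}  ✓accept
'a' @ 7: {1,9,10,11}  ✓accept
'a' @ 8: {1,9,10,11}  ✓accept
'a' @ 9: {1,9,10,11}  ✓accept
'a' @ 10: {1,9,10,11}  ✓accept
after full input: {1,9,10,11}  (accept=1 in)

Answer: ACCEPT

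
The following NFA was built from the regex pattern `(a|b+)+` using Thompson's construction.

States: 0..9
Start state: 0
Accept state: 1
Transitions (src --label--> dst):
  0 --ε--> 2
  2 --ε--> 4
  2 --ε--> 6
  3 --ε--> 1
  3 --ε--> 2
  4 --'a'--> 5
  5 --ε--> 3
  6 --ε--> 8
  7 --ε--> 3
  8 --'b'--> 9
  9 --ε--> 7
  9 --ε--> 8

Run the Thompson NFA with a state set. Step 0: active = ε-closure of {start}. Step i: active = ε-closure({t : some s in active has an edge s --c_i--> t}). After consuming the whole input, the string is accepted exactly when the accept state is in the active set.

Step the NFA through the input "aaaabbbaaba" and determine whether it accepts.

Answer: ACCEPT

Trace:
initial (ε-close {0}): {0,2,4,6,8}
'a' @ 1: {1,2,3,4,5,6,8}  (accept∈set)
'a' @ 2: {1,2,3,4,5,6,8}  (accept∈set)
'a' @ 3: {1,2,3,4,5,6,8}  (accept∈set)
'a' @ 4: {1,2,3,4,5,6,8}  (accept∈set)
'b' @ 5: {1,2,3,4,6,7,8,9}  (accept∈set)
'b' @ 6: {1,2,3,4,6,7,8,9}  (accept∈set)
'b' @ 7: {1,2,3,4,6,7,8,9}  (accept∈set)
'a' @ 8: {1,2,3,4,5,6,8}  (accept∈set)
'a' @ 9: {1,2,3,4,5,6,8}  (accept∈set)
'b' @ 10: {1,2,3,4,6,7,8,9}  (accept∈set)
'a' @ 11: {1,2,3,4,5,6,8}  (accept∈set)
final: {1,2,3,4,5,6,8}; accept 1 in set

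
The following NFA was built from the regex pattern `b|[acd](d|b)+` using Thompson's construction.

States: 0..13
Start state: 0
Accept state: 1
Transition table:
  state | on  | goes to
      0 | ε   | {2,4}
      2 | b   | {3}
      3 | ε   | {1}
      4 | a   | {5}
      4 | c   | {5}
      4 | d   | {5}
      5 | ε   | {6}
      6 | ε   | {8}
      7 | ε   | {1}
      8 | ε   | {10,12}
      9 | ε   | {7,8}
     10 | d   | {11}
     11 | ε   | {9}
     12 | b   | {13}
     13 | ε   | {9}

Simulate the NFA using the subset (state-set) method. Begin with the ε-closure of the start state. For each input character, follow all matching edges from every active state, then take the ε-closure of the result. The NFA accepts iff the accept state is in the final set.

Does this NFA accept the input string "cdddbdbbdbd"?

Answer: ACCEPT

Steps:
start: ε-closure({0}) = {0,2,4}
'c' @ 1: {5,6,8,10,12}
'd' @ 2: {1,7,8,9,10,11,12}  (accept∈set)
'd' @ 3: {1,7,8,9,10,11,12}  (accept∈set)
'd' @ 4: {1,7,8,9,10,11,12}  (accept∈set)
'b' @ 5: {1,7,8,9,10,12,13}  (accept∈set)
'd' @ 6: {1,7,8,9,10,11,12}  (accept∈set)
'b' @ 7: {1,7,8,9,10,12,13}  (accept∈set)
'b' @ 8: {1,7,8,9,10,12,13}  (accept∈set)
'd' @ 9: {1,7,8,9,10,11,12}  (accept∈set)
'b' @ 10: {1,7,8,9,10,12,13}  (accept∈set)
'd' @ 11: {1,7,8,9,10,11,12}  (accept∈set)
end set {1,7,8,9,10,11,12} — state 1 in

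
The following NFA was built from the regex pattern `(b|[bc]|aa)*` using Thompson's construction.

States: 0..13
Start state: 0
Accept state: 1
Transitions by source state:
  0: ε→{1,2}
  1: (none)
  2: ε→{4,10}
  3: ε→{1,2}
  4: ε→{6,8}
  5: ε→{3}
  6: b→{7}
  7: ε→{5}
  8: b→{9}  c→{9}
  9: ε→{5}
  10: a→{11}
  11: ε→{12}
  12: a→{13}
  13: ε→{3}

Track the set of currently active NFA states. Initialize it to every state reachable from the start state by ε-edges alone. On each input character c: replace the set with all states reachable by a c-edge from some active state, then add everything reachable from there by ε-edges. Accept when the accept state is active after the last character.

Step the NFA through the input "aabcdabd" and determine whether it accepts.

initial (ε-close {0}): {0,1,2,4,6,8,10}
'a' @ 1: {11,12}
'a' @ 2: {1,2,3,4,6,8,10,13}  [accepting]
'b' @ 3: {1,2,3,4,5,6,7,8,9,10}  [accepting]
'c' @ 4: {1,2,3,4,5,6,8,9,10}  [accepting]
'd' @ 5: {}  — dead — no transitions
rest 'abd' ignored (set empty)
after full input: {}  (accept=1 not in)

Answer: REJECT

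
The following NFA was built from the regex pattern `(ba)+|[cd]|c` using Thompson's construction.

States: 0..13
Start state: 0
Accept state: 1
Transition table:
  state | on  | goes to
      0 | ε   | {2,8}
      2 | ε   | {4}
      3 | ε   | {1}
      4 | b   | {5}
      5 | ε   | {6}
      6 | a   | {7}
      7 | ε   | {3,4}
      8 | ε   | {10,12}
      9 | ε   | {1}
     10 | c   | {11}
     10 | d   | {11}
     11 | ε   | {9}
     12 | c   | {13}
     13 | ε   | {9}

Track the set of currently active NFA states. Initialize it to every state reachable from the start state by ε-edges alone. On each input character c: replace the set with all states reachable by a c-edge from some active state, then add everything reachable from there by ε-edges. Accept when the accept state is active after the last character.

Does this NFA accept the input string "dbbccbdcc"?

Answer: REJECT

Trace:
S₀ = ε-closure({0}) = {0,2,4,8,10,12}
'd' @ 1: {1,9,11}  (accept∈set)
'b' @ 2: {}  — dead — no transitions
rest 'bccbdcc' ignored (set empty)
final: {}; accept 1 not in set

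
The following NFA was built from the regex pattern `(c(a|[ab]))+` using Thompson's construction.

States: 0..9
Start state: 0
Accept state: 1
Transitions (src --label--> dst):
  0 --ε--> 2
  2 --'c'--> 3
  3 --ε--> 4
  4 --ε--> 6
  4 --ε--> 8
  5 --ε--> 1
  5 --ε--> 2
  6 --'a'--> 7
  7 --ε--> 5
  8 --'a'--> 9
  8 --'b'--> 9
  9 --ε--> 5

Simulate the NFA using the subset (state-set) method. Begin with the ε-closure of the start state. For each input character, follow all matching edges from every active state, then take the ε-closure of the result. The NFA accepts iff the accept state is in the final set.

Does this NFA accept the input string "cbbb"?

initial (ε-close {0}): {0,2}
'c' @ 1: {3,4,6,8}
'b' @ 2: {1,2,5,9}  [accepting]
'b' @ 3: {}  — dead — no transitions
rest 'b' ignored (set empty)
end set {} — state 1 not in

Answer: REJECT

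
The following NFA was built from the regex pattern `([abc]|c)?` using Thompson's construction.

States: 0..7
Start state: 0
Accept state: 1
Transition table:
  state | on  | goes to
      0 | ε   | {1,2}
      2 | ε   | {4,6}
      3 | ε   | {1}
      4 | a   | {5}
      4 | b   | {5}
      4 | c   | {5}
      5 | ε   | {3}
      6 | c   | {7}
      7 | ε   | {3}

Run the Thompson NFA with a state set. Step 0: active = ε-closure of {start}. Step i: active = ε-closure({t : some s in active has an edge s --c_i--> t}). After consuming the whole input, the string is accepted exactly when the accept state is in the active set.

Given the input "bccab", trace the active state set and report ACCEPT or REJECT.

initial (ε-close {0}): {0,1,2,4,6}
'b' @ 1: {1,3,5}  (accept∈set)
'c' @ 2: {}  — no active states
rest 'cab' ignored (set empty)
end set {} — state 1 not in

Answer: REJECT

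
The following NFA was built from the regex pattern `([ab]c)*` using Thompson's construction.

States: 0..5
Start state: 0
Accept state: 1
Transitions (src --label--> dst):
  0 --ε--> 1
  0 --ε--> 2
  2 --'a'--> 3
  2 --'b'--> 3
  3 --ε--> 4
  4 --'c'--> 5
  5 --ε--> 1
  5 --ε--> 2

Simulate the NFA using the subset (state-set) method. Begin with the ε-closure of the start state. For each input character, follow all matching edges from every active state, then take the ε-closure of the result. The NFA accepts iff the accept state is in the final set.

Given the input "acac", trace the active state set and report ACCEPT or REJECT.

Answer: ACCEPT

Steps:
initial (ε-close {0}): {0,1,2}
'a' @ 1: {3,4}
'c' @ 2: {1,2,5}  (accept∈set)
'a' @ 3: {3,4}
'c' @ 4: {1,2,5}  (accept∈set)
end set {1,2,5} — state 1 in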